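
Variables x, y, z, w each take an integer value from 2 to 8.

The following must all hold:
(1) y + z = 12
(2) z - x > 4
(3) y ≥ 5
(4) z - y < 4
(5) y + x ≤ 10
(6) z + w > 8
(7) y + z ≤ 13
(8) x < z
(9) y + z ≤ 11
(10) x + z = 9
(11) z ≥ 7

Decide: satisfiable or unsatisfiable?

From constraint 3: y ≥ 5. From constraint 11: z ≥ 7. Hence y + z ≥ 12. But constraint 9 requires y + z ≤ 11, and 11 < 12. Contradiction.

Unsatisfiable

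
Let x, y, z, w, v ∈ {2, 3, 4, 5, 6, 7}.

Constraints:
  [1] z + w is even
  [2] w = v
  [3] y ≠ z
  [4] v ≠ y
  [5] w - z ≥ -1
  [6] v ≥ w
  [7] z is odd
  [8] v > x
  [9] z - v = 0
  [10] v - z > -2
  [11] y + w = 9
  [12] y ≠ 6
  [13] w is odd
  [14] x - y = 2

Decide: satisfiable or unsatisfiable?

Take x = 4, y = 2, z = 7, w = 7, v = 7. Then constraint 5: w - z = 0; constraint 9: z - v = 0; constraint 10: v - z = 0, and every other listed constraint is also met.

Satisfiable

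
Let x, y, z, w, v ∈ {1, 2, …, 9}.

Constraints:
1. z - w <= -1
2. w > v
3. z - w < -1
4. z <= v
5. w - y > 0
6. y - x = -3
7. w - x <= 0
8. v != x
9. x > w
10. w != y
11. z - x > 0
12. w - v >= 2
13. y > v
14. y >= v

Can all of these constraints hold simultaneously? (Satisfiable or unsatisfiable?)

Unsatisfiable

Constraints 4, 5, 9, 11, and 13 give w < x, x < z, z ≤ v, v < y, y < w. Chaining: w < x < z ≤ v < y < w, which forces w < w — impossible.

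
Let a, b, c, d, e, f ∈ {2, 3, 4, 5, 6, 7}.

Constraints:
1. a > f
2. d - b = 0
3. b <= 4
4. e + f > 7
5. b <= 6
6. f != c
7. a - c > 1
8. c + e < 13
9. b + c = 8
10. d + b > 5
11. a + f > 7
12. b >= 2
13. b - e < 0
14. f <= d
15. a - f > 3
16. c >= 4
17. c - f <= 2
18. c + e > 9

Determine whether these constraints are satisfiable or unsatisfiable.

Satisfiable

Take a = 7, b = 3, c = 5, d = 3, e = 6, f = 3. Then constraint 2: d - b = 0; constraint 4: e + f = 9; constraint 7: a - c = 2, and every other listed constraint is also met.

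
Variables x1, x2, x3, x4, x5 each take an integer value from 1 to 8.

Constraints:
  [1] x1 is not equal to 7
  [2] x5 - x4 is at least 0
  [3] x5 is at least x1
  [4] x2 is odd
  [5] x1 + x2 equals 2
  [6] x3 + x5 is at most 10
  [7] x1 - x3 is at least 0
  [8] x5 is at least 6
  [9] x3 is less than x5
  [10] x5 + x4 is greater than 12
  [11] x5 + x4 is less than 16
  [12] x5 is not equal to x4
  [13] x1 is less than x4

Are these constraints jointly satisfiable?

The assignment x1 = 1, x2 = 1, x3 = 1, x4 = 6, x5 = 7 works:
  constraint 2 holds since x5 - x4 = 1.
  constraint 5 holds since x1 + x2 = 2.
The rest check out directly.

Satisfiable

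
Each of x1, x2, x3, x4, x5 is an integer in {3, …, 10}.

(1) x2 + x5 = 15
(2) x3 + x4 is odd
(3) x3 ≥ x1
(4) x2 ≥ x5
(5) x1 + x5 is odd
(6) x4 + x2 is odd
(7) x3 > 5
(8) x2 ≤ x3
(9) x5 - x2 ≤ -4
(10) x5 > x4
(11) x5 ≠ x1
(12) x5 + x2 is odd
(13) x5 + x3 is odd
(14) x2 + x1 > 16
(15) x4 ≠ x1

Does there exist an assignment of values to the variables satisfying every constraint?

Satisfiable

Setting (x1, x2, x3, x4, x5) = (8, 10, 10, 3, 5) satisfies everything: constraint 1: x2 + x5 = 15; constraint 9: x5 - x2 = -5; constraint 14: x2 + x1 = 18, and the others follow.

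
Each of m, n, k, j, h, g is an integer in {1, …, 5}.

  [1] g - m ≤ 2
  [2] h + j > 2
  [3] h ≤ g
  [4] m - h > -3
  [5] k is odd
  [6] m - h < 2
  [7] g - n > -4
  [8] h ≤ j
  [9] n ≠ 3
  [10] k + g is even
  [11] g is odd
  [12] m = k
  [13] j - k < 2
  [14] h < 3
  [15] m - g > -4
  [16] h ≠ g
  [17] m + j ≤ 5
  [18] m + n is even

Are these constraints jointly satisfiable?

Setting (m, n, k, j, h, g) = (1, 5, 1, 2, 2, 3) satisfies everything: constraint 1: g - m = 2; constraint 2: h + j = 4, and the others follow.

Satisfiable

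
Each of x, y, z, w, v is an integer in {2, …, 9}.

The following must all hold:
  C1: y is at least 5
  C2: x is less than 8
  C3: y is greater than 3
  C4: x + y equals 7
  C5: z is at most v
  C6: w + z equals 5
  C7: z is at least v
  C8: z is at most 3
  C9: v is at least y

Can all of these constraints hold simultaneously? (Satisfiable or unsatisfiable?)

Unsatisfiable

From constraints 1 and 9: v ≥ y and y ≥ 5, so v ≥ 5. From constraints 7 and 8: v ≤ z and z ≤ 3, so v ≤ 3. But 3 < 5, so no value of v works.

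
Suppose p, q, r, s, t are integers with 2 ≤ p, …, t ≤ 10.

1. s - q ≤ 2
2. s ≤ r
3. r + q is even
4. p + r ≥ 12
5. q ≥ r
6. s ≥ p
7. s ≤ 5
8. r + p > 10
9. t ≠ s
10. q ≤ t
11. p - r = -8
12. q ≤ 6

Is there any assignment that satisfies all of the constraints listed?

Unsatisfiable

From constraints 6 and 7: p ≤ s ≤ 5. From constraints 5 and 12: r ≤ q ≤ 6. Hence p + r ≤ 11. But constraint 4 requires p + r ≥ 12, and 12 > 11. Contradiction.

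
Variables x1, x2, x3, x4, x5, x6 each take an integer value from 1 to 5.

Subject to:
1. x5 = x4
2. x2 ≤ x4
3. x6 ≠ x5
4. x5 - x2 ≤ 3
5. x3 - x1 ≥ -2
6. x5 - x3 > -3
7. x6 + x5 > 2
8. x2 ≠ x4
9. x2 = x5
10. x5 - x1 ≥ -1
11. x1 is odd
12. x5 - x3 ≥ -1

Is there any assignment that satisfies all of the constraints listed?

From constraints 1 and 9, x2 = x5 = x4, so x2 = x4. But constraint 8 says x2 ≠ x4. Contradiction.

Unsatisfiable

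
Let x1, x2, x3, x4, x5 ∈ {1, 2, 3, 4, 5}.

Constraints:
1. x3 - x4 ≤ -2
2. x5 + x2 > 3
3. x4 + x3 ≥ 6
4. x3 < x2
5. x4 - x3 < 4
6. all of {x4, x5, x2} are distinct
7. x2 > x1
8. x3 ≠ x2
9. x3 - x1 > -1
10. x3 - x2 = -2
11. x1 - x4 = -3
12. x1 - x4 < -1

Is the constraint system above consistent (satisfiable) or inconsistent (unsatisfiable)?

Satisfiable

Try x1 = 2, x2 = 4, x3 = 2, x4 = 5, x5 = 1.
Check constraint 1: x3 - x4 = -3; constraint 2: x5 + x2 = 5. The remaining constraints are straightforward to verify.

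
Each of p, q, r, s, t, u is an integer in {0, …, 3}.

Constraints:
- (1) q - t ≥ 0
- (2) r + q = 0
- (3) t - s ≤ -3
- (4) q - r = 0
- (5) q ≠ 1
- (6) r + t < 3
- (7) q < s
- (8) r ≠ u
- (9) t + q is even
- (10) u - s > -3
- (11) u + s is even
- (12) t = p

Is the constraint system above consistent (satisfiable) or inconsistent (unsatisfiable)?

The assignment p = 0, q = 0, r = 0, s = 3, t = 0, u = 3 works:
  constraint 1 holds since q - t = 0.
  constraint 2 holds since r + q = 0.
The rest check out directly.

Satisfiable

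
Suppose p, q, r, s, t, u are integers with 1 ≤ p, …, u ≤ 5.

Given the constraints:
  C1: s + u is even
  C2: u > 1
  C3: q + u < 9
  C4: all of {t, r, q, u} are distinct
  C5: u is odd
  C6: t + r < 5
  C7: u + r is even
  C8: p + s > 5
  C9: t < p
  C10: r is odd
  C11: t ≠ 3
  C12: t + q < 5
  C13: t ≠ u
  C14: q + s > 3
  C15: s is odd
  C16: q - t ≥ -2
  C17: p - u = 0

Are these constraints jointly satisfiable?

Satisfiable

Try p = 5, q = 2, r = 3, s = 3, t = 1, u = 5.
Check constraint 3: q + u = 7; constraint 6: t + r = 4; constraint 8: p + s = 8. The remaining constraints are straightforward to verify.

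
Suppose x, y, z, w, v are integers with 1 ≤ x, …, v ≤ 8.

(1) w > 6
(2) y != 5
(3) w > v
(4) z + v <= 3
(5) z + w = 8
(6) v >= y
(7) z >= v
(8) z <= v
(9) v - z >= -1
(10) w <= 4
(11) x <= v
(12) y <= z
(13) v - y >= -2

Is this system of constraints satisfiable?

From constraint 1: w ≥ 7. From constraint 10: w ≤ 4. But 4 < 7, so no value of w works.

Unsatisfiable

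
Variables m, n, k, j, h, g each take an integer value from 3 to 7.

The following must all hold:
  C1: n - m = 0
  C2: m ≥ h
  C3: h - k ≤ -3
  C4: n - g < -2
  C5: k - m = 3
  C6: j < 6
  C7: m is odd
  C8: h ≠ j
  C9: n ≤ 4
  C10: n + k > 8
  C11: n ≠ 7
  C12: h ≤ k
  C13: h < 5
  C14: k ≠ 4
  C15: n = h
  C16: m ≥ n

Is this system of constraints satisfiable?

Satisfiable

Take m = 3, n = 3, k = 6, j = 4, h = 3, g = 7. Then constraint 1: n - m = 0; constraint 3: h - k = -3; constraint 4: n - g = -4, and every other listed constraint is also met.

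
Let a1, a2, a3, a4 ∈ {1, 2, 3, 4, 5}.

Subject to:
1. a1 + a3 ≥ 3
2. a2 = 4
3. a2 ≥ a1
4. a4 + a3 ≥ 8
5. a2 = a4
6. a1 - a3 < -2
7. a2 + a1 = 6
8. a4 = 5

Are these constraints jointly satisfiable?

Constraint 2 fixes a2 = 4 and constraint 8 fixes a4 = 5, but constraint 5 requires a2 = a4. Since 4 ≠ 5, contradiction.

Unsatisfiable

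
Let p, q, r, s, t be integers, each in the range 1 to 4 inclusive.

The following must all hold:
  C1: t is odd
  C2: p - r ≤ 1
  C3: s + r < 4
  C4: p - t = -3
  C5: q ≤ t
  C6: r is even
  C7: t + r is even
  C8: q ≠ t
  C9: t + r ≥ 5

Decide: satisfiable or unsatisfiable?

Unsatisfiable

Constraint 1 makes t odd and constraint 6 makes r even, so t + r must be odd. Constraint 7 says t + r is even — contradiction.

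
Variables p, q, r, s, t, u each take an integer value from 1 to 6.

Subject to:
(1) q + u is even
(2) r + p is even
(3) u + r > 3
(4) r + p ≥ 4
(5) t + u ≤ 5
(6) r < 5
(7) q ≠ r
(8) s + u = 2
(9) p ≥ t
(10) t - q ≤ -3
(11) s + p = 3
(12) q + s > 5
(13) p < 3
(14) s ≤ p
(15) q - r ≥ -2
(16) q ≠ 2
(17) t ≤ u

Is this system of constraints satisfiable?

Satisfiable

The assignment p = 2, q = 5, r = 4, s = 1, t = 1, u = 1 works:
  constraint 3 holds since u + r = 5.
  constraint 4 holds since r + p = 6.
  constraint 5 holds since t + u = 2.
The rest check out directly.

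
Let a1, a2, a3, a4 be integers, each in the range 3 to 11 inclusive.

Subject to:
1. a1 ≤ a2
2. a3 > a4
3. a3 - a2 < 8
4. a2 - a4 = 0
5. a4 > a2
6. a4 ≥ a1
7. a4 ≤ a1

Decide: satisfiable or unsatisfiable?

Unsatisfiable

Constraints 1, 5, and 7 give a1 ≤ a2, a2 < a4, a4 ≤ a1. Chaining: a1 ≤ a2 < a4 ≤ a1, which forces a1 < a1 — impossible.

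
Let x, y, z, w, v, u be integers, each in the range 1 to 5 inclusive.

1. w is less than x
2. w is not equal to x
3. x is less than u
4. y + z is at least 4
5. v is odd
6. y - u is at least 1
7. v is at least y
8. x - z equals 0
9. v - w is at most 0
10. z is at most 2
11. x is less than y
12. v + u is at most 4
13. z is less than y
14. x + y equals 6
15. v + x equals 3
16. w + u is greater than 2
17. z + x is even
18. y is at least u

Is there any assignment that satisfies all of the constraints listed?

Constraints 1, 3, 7, 9, and 18 give u ≤ y, y ≤ v, v ≤ w, w < x, x < u. Chaining: u ≤ y ≤ v ≤ w < x < u, which forces u < u — impossible.

Unsatisfiable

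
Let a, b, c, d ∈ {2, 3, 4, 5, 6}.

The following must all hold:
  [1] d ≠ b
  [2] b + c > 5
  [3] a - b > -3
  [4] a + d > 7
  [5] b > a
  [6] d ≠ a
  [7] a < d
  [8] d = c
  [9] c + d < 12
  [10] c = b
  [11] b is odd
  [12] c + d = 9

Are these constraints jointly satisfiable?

From constraints 8 and 10, d = c = b, so d = b. But constraint 1 says d ≠ b. Contradiction.

Unsatisfiable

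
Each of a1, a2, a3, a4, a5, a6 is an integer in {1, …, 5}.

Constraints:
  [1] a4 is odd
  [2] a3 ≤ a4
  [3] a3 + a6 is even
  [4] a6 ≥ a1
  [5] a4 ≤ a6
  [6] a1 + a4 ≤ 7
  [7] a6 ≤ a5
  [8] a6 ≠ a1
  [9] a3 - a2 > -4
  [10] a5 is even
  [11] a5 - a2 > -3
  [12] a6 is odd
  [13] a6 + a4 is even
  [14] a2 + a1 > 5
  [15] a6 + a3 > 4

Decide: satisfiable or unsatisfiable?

One satisfying assignment is a1 = 2, a2 = 4, a3 = 3, a4 = 3, a5 = 4, a6 = 3.
For the less obvious constraints — constraint 6: a1 + a4 = 5; constraint 9: a3 - a2 = -1 — and the others hold by inspection.

Satisfiable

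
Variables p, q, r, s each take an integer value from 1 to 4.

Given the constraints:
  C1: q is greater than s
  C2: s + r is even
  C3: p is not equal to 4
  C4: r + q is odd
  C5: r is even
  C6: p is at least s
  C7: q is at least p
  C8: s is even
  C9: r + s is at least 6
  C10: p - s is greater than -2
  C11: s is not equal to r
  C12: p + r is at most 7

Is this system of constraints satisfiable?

Satisfiable

Setting (p, q, r, s) = (2, 3, 4, 2) satisfies everything: constraint 9: r + s = 6; constraint 10: p - s = 0; constraint 12: p + r = 6, and the others follow.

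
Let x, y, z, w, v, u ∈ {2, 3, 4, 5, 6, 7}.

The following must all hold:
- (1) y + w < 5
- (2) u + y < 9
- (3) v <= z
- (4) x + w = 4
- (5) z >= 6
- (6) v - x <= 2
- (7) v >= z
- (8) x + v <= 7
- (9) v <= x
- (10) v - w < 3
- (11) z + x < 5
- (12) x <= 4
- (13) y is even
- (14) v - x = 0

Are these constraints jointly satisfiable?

From constraints 5 and 7: v ≥ z and z ≥ 6, so v ≥ 6. From constraints 9 and 12: v ≤ x and x ≤ 4, so v ≤ 4. But 4 < 6, so no value of v works.

Unsatisfiable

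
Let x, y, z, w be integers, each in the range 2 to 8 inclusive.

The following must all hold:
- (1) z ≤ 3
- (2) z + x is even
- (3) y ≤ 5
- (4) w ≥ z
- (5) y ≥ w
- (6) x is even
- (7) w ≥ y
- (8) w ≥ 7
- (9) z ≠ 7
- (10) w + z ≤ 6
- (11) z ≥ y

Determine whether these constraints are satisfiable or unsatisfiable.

Unsatisfiable

From constraints 5 and 8: y ≥ w and w ≥ 7, so y ≥ 7. From constraints 1 and 11: y ≤ z and z ≤ 3, so y ≤ 3. But 3 < 7, so no value of y works.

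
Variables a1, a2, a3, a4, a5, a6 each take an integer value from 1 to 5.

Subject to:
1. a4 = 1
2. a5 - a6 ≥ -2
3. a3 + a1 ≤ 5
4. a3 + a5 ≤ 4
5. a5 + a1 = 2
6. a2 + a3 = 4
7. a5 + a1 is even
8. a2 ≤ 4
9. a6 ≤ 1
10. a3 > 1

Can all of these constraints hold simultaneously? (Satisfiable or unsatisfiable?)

Satisfiable

Take a1 = 1, a2 = 1, a3 = 3, a4 = 1, a5 = 1, a6 = 1. Then constraint 2: a5 - a6 = 0; constraint 3: a3 + a1 = 4; constraint 4: a3 + a5 = 4, and every other listed constraint is also met.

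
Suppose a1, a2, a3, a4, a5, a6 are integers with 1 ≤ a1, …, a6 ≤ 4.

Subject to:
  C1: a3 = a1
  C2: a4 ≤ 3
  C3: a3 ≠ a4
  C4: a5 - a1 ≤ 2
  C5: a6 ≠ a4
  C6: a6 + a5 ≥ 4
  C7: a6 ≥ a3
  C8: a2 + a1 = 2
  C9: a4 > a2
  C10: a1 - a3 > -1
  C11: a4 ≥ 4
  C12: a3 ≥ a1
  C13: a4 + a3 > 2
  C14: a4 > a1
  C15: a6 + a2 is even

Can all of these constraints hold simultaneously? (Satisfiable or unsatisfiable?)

From constraint 11: a4 ≥ 4. From constraint 2: a4 ≤ 3. But 3 < 4, so no value of a4 works.

Unsatisfiable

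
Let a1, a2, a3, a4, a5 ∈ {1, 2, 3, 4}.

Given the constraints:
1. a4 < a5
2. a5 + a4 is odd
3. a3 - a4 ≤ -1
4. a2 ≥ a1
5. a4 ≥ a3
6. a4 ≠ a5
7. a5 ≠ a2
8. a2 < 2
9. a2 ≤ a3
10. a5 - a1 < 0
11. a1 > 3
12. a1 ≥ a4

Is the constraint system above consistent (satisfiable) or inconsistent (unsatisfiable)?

Unsatisfiable

Constraints 1, 3, 4, 9, and 10 give a2 ≤ a3, a3 < a4, a4 < a5, a5 < a1, a1 ≤ a2. Chaining: a2 ≤ a3 < a4 < a5 < a1 ≤ a2, which forces a2 < a2 — impossible.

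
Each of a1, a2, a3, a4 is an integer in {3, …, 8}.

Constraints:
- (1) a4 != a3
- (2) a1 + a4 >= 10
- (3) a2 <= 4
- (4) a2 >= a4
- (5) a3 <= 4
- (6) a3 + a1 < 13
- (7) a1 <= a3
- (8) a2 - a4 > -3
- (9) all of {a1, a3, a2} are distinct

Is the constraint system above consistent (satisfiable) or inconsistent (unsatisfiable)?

Unsatisfiable

From constraints 5 and 7: a1 ≤ a3 ≤ 4. From constraints 3 and 4: a4 ≤ a2 ≤ 4. Hence a1 + a4 ≤ 8. But constraint 2 requires a1 + a4 ≥ 10, and 10 > 8. Contradiction.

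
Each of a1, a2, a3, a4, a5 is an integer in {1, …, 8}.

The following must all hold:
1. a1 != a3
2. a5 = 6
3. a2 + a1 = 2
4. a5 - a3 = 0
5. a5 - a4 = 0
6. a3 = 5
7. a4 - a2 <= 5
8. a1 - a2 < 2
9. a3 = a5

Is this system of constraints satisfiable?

Constraint 6 fixes a3 = 5 and constraint 2 fixes a5 = 6, but constraint 9 requires a3 = a5. Since 5 ≠ 6, contradiction.

Unsatisfiable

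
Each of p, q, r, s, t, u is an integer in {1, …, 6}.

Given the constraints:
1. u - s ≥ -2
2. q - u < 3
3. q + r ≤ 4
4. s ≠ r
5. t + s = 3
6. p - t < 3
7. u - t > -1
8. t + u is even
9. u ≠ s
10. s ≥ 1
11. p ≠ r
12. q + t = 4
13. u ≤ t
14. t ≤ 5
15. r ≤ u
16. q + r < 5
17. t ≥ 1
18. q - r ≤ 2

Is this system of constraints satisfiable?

Satisfiable

The assignment p = 3, q = 2, r = 2, s = 1, t = 2, u = 2 works:
  constraint 1 holds since u - s = 1.
  constraint 2 holds since q - u = 0.
  constraint 3 holds since q + r = 4.
The rest check out directly.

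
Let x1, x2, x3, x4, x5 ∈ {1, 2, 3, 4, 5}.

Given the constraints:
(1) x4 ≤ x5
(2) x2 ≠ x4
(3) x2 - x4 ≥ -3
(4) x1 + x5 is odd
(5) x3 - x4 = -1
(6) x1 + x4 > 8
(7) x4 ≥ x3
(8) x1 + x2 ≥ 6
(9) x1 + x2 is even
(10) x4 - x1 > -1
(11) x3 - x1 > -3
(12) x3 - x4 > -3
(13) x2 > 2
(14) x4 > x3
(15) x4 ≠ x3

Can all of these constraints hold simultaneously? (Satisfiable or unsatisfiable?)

Satisfiable

One satisfying assignment is x1 = 4, x2 = 4, x3 = 4, x4 = 5, x5 = 5.
For the less obvious constraints — constraint 3: x2 - x4 = -1; constraint 5: x3 - x4 = -1 — and the others hold by inspection.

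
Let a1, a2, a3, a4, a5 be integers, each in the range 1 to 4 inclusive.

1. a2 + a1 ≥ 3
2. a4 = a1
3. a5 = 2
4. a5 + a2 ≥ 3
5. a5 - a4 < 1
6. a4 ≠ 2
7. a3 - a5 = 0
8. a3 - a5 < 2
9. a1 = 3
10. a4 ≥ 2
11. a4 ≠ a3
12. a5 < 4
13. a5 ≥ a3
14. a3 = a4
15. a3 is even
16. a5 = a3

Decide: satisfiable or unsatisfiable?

Unsatisfiable

Constraint 3 fixes a5 = 2 and constraint 9 fixes a1 = 3. Constraints 2, 14, and 16 give a5 = a3 = a4 = a1, so a5 = a1. But 2 ≠ 3 — contradiction.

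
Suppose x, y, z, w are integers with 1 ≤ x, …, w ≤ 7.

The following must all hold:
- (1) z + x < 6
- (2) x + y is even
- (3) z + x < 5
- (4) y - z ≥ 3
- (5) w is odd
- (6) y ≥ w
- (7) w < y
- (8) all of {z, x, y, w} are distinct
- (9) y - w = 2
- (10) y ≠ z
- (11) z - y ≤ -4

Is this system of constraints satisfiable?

Satisfiable

One satisfying assignment is x = 3, y = 7, z = 1, w = 5.
For the less obvious constraints — constraint 1: z + x = 4; constraint 3: z + x = 4; constraint 4: y - z = 6 — and the others hold by inspection.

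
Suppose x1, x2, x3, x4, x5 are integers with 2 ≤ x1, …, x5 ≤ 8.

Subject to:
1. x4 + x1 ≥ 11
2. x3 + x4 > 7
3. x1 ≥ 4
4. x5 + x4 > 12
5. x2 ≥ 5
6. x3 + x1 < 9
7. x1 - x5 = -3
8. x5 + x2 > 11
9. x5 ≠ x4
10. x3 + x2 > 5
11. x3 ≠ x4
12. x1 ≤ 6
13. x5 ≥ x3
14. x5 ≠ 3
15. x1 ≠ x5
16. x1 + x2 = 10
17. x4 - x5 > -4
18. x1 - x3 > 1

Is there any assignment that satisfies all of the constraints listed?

Satisfiable

One satisfying assignment is x1 = 5, x2 = 5, x3 = 2, x4 = 7, x5 = 8.
For the less obvious constraints — constraint 1: x4 + x1 = 12; constraint 2: x3 + x4 = 9; constraint 4: x5 + x4 = 15 — and the others hold by inspection.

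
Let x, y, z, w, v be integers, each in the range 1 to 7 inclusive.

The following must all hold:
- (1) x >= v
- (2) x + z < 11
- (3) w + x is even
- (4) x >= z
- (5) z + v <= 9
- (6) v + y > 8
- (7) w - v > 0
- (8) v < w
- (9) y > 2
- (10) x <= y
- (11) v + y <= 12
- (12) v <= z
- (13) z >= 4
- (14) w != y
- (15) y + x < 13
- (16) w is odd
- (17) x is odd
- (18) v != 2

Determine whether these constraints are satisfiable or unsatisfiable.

The assignment x = 5, y = 6, z = 5, w = 7, v = 4 works:
  constraint 2 holds since x + z = 10.
  constraint 5 holds since z + v = 9.
The rest check out directly.

Satisfiable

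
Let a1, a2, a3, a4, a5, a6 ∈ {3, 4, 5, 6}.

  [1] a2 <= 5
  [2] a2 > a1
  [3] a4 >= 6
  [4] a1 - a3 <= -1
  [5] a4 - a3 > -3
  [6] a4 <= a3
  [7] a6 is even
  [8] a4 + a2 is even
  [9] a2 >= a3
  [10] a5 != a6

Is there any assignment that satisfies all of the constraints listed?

From constraints 3 and 6: a3 ≥ a4 and a4 ≥ 6, so a3 ≥ 6. From constraints 1 and 9: a3 ≤ a2 and a2 ≤ 5, so a3 ≤ 5. But 5 < 6, so no value of a3 works.

Unsatisfiable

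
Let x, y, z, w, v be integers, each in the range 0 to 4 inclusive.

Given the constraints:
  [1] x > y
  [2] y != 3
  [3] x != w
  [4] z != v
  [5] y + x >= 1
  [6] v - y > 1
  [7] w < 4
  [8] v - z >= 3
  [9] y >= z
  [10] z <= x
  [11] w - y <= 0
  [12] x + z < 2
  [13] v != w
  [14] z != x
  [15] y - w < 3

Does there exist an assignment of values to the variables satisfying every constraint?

Setting (x, y, z, w, v) = (1, 0, 0, 0, 4) satisfies everything: constraint 5: y + x = 1; constraint 6: v - y = 4; constraint 8: v - z = 4, and the others follow.

Satisfiable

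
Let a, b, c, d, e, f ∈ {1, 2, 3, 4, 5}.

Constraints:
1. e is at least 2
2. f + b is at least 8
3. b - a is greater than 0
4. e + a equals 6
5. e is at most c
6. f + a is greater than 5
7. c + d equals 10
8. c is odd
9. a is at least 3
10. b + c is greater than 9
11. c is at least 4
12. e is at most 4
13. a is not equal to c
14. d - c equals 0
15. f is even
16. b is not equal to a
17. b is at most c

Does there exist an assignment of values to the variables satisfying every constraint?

The assignment a = 3, b = 5, c = 5, d = 5, e = 3, f = 4 works:
  constraint 2 holds since f + b = 9.
  constraint 3 holds since b - a = 2.
The rest check out directly.

Satisfiable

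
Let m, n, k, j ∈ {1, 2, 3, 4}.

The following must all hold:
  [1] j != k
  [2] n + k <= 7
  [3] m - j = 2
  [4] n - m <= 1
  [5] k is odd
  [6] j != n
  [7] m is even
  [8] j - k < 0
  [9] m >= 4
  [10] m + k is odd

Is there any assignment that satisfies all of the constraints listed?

One satisfying assignment is m = 4, n = 3, k = 3, j = 2.
For the less obvious constraints — constraint 2: n + k = 6; constraint 3: m - j = 2 — and the others hold by inspection.

Satisfiable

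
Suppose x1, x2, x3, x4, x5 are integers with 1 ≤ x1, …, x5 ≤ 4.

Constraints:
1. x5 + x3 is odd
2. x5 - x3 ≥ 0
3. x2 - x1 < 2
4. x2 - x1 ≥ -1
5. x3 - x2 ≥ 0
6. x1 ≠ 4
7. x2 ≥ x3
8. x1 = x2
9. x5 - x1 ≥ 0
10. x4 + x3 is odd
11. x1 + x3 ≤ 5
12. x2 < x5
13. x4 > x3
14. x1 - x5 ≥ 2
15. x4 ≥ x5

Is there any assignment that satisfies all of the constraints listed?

Unsatisfiable

Constraints 2, 4, 5, and 14 give x5 − x3 ≥ 0, x3 − x2 ≥ 0, x2 − x1 ≥ -1, x1 − x5 ≥ 2.
Adding all 4 inequalities: the left sides telescope to 0, and the right sides sum to 0 + 0 + (-1) + 2 = 1. So 0 ≥ 1, which is false.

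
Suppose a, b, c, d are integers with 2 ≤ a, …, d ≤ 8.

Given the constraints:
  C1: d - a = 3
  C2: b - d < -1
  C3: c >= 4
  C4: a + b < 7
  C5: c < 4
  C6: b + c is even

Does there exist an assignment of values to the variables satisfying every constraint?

From constraint 3: c ≥ 4. From constraint 5: c ≤ 3. But 3 < 4, so no value of c works.

Unsatisfiable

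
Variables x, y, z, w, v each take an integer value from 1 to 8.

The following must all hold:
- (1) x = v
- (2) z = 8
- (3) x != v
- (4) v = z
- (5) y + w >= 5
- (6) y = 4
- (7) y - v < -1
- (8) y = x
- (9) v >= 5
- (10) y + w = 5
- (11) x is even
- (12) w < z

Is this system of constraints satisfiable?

Constraint 6 fixes y = 4 and constraint 2 fixes z = 8. Constraints 1, 4, and 8 give y = x = v = z, so y = z. But 4 ≠ 8 — contradiction.

Unsatisfiable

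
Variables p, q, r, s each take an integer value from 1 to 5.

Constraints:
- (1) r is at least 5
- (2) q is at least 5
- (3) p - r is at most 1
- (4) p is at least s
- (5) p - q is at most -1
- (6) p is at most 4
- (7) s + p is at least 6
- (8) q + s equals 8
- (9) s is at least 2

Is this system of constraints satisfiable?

One satisfying assignment is p = 4, q = 5, r = 5, s = 3.
For the less obvious constraints — constraint 3: p - r = -1; constraint 5: p - q = -1; constraint 7: s + p = 7 — and the others hold by inspection.

Satisfiable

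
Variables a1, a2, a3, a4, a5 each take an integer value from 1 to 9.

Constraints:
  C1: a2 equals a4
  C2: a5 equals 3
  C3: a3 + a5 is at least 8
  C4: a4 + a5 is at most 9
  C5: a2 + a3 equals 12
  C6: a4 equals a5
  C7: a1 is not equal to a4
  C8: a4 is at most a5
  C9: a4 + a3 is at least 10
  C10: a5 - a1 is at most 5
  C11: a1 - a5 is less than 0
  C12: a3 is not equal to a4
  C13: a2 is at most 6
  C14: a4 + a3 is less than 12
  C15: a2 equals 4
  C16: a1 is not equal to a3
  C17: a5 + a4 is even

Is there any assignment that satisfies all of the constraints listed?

Unsatisfiable

Constraint 15 fixes a2 = 4 and constraint 2 fixes a5 = 3. Constraints 1 and 6 give a2 = a4 = a5, so a2 = a5. But 4 ≠ 3 — contradiction.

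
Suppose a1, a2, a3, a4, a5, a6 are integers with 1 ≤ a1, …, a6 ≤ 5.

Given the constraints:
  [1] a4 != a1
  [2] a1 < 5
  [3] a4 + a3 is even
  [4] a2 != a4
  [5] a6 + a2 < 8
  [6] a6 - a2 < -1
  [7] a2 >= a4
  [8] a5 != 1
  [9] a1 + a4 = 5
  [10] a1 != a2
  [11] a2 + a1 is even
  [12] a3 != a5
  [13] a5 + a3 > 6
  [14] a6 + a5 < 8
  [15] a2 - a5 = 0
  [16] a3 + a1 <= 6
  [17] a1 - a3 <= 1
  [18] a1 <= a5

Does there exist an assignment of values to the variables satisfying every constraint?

Try a1 = 3, a2 = 5, a3 = 2, a4 = 2, a5 = 5, a6 = 1.
Check constraint 5: a6 + a2 = 6; constraint 6: a6 - a2 = -4. The remaining constraints are straightforward to verify.

Satisfiable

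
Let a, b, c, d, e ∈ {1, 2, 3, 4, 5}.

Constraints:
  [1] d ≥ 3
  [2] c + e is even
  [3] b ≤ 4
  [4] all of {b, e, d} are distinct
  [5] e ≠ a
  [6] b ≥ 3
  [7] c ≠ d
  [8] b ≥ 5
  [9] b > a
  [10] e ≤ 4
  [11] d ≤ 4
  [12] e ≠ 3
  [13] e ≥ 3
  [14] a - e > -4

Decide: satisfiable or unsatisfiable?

Constraints 1, 3, 6, 10, 11, and 13 confine each of b, e, d to the 2 values {3, 4}.
Constraint 4 requires all 3 of them to be distinct, but only 2 values are available — impossible by the pigeonhole principle.

Unsatisfiable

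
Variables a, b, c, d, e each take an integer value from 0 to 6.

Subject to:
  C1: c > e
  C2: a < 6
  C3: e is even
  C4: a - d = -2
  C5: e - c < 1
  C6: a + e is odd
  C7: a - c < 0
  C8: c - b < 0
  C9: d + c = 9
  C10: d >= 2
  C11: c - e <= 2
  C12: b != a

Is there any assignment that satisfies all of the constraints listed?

Take a = 3, b = 5, c = 4, d = 5, e = 2. Then constraint 4: a - d = -2; constraint 5: e - c = -2, and every other listed constraint is also met.

Satisfiable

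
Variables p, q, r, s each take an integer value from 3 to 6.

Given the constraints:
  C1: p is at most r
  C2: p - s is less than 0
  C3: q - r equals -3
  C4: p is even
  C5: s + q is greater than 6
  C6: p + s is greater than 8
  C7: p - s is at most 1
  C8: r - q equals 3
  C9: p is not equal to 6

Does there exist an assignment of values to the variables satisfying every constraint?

Satisfiable

One satisfying assignment is p = 4, q = 3, r = 6, s = 6.
For the less obvious constraints — constraint 2: p - s = -2; constraint 3: q - r = -3 — and the others hold by inspection.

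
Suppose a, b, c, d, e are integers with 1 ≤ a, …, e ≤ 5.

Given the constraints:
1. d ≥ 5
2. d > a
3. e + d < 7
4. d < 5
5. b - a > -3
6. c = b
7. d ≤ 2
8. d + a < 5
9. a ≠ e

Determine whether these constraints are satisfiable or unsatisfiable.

Unsatisfiable

From constraint 1: d ≥ 5. From constraint 4: d ≤ 4. But 4 < 5, so no value of d works.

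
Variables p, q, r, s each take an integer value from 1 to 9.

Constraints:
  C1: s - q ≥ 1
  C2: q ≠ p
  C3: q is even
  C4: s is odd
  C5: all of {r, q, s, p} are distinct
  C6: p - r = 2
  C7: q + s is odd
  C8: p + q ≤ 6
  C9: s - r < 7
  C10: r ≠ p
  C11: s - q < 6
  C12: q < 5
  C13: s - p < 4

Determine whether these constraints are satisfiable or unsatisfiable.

Try p = 3, q = 2, r = 1, s = 5.
Check constraint 1: s - q = 3; constraint 6: p - r = 2. The remaining constraints are straightforward to verify.

Satisfiable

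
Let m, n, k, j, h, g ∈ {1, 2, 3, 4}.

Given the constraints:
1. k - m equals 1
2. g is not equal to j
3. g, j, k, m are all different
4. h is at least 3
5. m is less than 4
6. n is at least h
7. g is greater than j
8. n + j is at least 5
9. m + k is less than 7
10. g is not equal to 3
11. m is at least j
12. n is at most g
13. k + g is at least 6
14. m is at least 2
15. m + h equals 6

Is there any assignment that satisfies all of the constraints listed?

Satisfiable

Take m = 2, n = 4, k = 3, j = 1, h = 4, g = 4. Then constraint 1: k - m = 1; constraint 8: n + j = 5, and every other listed constraint is also met.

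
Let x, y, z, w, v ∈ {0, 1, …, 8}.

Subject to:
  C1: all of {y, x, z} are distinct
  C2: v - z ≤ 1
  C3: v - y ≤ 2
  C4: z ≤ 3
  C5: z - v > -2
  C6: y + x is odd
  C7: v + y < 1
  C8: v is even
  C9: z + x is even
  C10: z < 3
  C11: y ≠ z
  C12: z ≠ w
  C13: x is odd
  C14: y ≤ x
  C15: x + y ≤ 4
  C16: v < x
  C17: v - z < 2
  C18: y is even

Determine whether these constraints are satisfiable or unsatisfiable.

Setting (x, y, z, w, v) = (3, 0, 1, 8, 0) satisfies everything: constraint 2: v - z = -1; constraint 3: v - y = 0; constraint 5: z - v = 1, and the others follow.

Satisfiable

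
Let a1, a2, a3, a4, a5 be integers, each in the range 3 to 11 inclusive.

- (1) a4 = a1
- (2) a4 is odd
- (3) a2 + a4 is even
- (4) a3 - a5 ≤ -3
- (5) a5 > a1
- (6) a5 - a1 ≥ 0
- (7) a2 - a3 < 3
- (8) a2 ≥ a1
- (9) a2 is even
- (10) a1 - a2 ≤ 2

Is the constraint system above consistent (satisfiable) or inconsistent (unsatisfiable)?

Constraint 9 makes a2 even and constraint 2 makes a4 odd, so a2 + a4 must be odd. Constraint 3 says a2 + a4 is even — contradiction.

Unsatisfiable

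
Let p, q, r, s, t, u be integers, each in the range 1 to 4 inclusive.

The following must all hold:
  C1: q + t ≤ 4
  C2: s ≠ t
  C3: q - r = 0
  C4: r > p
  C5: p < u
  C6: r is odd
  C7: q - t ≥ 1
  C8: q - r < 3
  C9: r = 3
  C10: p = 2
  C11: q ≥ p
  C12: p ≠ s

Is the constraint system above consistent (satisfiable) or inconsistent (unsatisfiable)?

Satisfiable

One satisfying assignment is p = 2, q = 3, r = 3, s = 4, t = 1, u = 3.
For the less obvious constraints — constraint 1: q + t = 4; constraint 3: q - r = 0 — and the others hold by inspection.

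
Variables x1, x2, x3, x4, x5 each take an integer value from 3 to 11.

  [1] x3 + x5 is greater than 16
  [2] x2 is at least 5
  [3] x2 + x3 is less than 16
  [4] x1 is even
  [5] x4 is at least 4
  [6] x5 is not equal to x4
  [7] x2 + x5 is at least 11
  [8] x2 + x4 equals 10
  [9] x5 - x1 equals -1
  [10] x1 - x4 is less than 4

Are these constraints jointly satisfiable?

Try x1 = 8, x2 = 5, x3 = 10, x4 = 5, x5 = 7.
Check constraint 1: x3 + x5 = 17; constraint 3: x2 + x3 = 15; constraint 7: x2 + x5 = 12. The remaining constraints are straightforward to verify.

Satisfiable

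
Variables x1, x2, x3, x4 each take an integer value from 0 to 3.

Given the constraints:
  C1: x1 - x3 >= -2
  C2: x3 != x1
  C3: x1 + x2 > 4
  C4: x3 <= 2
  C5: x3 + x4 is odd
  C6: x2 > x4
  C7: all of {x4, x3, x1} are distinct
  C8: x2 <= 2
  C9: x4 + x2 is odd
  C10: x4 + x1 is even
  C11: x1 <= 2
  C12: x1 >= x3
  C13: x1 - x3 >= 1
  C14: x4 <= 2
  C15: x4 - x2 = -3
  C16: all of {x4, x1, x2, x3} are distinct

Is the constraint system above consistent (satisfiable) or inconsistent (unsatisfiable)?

Unsatisfiable

Constraints 4, 8, 11, and 14 confine each of x4, x1, x2, x3 to the 3 values {0, …, 2} (the domain already gives each ≥ 0).
Constraint 16 requires all 4 of them to be distinct, but only 3 values are available — impossible by the pigeonhole principle.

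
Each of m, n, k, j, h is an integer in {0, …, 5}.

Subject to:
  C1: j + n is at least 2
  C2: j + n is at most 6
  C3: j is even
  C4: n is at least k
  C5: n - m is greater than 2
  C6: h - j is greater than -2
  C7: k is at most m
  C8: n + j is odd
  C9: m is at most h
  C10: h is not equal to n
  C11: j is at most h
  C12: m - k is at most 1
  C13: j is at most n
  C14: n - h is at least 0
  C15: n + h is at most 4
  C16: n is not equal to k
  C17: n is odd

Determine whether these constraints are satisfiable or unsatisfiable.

The assignment m = 0, n = 3, k = 0, j = 0, h = 0 works:
  constraint 1 holds since j + n = 3.
  constraint 2 holds since j + n = 3.
The rest check out directly.

Satisfiable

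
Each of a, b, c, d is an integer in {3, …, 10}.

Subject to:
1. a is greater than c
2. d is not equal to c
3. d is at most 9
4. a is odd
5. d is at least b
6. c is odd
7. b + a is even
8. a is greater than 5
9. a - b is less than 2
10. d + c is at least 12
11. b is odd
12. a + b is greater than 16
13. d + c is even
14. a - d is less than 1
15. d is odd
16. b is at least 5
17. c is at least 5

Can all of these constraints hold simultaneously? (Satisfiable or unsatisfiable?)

The assignment a = 9, b = 9, c = 5, d = 9 works:
  constraint 9 holds since a - b = 0.
  constraint 10 holds since d + c = 14.
  constraint 12 holds since a + b = 18.
The rest check out directly.

Satisfiable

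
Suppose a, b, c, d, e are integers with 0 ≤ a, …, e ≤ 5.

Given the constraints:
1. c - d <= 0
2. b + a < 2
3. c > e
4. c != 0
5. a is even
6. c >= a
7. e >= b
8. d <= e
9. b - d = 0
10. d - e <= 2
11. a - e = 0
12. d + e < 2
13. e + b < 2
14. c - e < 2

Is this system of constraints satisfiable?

Constraints 1, 3, and 8 give e < c, c ≤ d, d ≤ e. Chaining: e < c ≤ d ≤ e, which forces e < e — impossible.

Unsatisfiable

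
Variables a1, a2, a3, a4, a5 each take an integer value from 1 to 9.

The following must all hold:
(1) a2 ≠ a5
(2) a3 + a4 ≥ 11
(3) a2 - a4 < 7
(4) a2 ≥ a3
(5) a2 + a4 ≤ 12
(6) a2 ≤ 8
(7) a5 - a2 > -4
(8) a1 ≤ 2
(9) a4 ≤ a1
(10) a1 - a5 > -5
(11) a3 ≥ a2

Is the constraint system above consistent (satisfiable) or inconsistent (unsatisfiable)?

From constraints 4 and 6: a3 ≤ a2 ≤ 8. From constraints 8 and 9: a4 ≤ a1 ≤ 2. Hence a3 + a4 ≤ 10. But constraint 2 requires a3 + a4 ≥ 11, and 11 > 10. Contradiction.

Unsatisfiable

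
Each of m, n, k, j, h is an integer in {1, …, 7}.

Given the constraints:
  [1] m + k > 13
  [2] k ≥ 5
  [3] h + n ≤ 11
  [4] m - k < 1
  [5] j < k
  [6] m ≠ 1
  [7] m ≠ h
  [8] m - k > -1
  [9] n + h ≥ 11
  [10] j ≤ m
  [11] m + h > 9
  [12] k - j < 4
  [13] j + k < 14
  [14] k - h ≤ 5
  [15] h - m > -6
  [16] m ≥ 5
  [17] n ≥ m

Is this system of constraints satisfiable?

One satisfying assignment is m = 7, n = 7, k = 7, j = 4, h = 4.
For the less obvious constraints — constraint 1: m + k = 14; constraint 3: h + n = 11 — and the others hold by inspection.

Satisfiable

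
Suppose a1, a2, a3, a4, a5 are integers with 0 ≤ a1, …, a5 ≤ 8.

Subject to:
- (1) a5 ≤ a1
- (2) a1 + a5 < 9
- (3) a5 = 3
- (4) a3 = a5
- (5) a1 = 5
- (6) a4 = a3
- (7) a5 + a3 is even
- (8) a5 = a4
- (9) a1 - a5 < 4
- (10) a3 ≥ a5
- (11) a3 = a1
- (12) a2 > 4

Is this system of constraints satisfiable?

Constraint 3 fixes a5 = 3 and constraint 5 fixes a1 = 5. Constraints 6, 8, and 11 give a5 = a4 = a3 = a1, so a5 = a1. But 3 ≠ 5 — contradiction.

Unsatisfiable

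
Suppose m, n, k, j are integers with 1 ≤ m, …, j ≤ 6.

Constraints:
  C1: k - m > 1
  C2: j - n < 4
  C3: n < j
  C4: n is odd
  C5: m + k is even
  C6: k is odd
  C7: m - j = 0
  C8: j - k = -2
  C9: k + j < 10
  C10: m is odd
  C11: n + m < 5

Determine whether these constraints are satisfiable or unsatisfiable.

Satisfiable

One satisfying assignment is m = 3, n = 1, k = 5, j = 3.
For the less obvious constraints — constraint 1: k - m = 2; constraint 2: j - n = 2 — and the others hold by inspection.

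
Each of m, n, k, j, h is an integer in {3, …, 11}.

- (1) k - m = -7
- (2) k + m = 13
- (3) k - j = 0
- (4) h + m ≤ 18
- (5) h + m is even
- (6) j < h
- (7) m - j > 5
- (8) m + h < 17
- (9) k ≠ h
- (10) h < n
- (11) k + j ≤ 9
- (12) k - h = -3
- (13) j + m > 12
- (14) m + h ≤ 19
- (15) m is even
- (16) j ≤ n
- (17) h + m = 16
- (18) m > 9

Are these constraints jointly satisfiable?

Try m = 10, n = 7, k = 3, j = 3, h = 6.
Check constraint 1: k - m = -7; constraint 2: k + m = 13; constraint 3: k - j = 0. The remaining constraints are straightforward to verify.

Satisfiable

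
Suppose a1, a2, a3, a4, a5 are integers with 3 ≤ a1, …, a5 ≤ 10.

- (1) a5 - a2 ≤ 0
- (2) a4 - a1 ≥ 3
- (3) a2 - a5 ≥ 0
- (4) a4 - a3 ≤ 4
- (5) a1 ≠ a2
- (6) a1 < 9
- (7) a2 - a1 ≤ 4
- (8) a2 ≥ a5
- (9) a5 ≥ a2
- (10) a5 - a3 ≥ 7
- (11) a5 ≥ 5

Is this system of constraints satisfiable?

Unsatisfiable

Constraints 1, 2, 4, 7, and 10 give a3 − a4 ≥ -4, a4 − a1 ≥ 3, a1 − a2 ≥ -4, a2 − a5 ≥ 0, a5 − a3 ≥ 7.
Adding all 5 inequalities: the left sides telescope to 0, and the right sides sum to (-4) + 3 + (-4) + 0 + 7 = 2. So 0 ≥ 2, which is false.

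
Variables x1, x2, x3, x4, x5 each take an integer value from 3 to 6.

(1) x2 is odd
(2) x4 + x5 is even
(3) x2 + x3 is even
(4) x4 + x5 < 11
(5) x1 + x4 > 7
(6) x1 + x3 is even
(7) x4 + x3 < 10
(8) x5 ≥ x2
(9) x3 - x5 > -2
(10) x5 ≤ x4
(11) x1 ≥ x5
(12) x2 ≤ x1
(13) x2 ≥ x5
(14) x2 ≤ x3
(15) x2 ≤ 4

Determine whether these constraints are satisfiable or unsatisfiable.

Satisfiable

Setting (x1, x2, x3, x4, x5) = (3, 3, 3, 5, 3) satisfies everything: constraint 4: x4 + x5 = 8; constraint 5: x1 + x4 = 8, and the others follow.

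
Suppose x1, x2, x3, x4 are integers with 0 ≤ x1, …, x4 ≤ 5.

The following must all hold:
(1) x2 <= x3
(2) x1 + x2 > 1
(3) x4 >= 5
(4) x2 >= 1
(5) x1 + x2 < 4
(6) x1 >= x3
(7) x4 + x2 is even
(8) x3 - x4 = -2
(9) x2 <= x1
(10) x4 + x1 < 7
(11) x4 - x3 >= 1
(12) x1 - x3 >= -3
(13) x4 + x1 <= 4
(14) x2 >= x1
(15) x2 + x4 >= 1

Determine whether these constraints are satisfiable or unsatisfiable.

From constraint 3: x4 ≥ 5. From constraints 4 and 9: x1 ≥ x2 ≥ 1. Hence x4 + x1 ≥ 6. But constraint 13 requires x4 + x1 ≤ 4, and 4 < 6. Contradiction.

Unsatisfiable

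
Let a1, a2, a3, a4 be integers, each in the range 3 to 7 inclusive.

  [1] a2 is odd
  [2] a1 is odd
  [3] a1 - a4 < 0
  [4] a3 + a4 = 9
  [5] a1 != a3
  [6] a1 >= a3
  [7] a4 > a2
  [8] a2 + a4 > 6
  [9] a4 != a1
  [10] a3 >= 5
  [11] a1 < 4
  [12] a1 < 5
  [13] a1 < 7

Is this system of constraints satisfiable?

From constraints 6 and 10: a1 ≥ a3 and a3 ≥ 5, so a1 ≥ 5. From constraint 11: a1 ≤ 3. But 3 < 5, so no value of a1 works.

Unsatisfiable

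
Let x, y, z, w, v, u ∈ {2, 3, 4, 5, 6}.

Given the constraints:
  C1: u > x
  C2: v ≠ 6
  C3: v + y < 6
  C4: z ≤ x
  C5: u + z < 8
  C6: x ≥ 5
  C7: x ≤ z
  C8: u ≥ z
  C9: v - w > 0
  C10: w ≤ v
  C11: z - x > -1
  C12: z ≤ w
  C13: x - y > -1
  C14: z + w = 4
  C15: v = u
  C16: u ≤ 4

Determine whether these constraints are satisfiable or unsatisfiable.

From constraints 6 and 7: z ≥ x and x ≥ 5, so z ≥ 5. From constraints 8 and 16: z ≤ u and u ≤ 4, so z ≤ 4. But 4 < 5, so no value of z works.

Unsatisfiable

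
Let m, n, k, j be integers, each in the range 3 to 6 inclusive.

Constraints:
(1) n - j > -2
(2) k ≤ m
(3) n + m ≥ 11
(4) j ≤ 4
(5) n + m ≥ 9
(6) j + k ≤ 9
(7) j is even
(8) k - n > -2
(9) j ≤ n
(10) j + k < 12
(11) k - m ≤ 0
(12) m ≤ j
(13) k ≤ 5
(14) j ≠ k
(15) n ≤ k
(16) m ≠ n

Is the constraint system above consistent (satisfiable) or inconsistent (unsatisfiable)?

Unsatisfiable

From constraints 13 and 15: n ≤ k ≤ 5. From constraints 4 and 12: m ≤ j ≤ 4. Hence n + m ≤ 9. But constraint 3 requires n + m ≥ 11, and 11 > 9. Contradiction.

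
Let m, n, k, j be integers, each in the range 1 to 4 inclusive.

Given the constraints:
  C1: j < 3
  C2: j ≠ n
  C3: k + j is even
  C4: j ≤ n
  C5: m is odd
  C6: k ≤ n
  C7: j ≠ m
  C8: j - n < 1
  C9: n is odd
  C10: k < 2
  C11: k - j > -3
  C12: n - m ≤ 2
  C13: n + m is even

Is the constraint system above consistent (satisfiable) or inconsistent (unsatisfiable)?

Try m = 3, n = 3, k = 1, j = 1.
Check constraint 8: j - n = -2; constraint 11: k - j = 0. The remaining constraints are straightforward to verify.

Satisfiable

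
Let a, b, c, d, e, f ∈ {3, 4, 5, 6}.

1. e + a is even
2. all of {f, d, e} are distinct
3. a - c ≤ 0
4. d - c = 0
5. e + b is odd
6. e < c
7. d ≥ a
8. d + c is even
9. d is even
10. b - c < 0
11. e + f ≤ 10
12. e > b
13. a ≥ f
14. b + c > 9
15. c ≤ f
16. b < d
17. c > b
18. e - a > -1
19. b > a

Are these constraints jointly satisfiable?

Constraints 6, 12, 13, 15, and 19 give b < e, e < c, c ≤ f, f ≤ a, a < b. Chaining: b < e < c ≤ f ≤ a < b, which forces b < b — impossible.

Unsatisfiable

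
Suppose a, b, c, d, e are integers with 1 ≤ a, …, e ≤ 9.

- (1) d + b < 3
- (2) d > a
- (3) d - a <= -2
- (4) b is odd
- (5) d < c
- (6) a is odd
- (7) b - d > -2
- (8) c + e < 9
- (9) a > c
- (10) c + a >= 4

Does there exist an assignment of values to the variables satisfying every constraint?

Constraints 2, 5, and 9 give d < c, c < a, a < d. Chaining: d < c < a < d, which forces d < d — impossible.

Unsatisfiable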